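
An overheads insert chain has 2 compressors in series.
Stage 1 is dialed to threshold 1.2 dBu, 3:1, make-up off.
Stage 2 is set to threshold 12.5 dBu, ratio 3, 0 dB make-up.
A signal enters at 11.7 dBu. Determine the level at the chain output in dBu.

Stage 1: 11.7 dBu is 10.5 dB over 1.2 dBu; at 3:1 that becomes 3.5 dB over, giving 4.7 dBu.
Stage 2: below threshold (4.7 ≤ 12.5); passes unchanged; output 4.7 dBu.

4.7 dBu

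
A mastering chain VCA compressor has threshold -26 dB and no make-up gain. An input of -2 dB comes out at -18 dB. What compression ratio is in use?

3:1

Input overshoot = -2 − (-26) = 24 dB; output overshoot = -18 − (-26) = 8 dB.
Ratio = 24 / 8 = 3.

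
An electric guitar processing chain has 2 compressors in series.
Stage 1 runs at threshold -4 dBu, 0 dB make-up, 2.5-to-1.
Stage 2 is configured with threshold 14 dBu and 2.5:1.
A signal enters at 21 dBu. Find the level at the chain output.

Stage 1: overshoot 25 dB → 25/2.5 = 10 dB → 6 dBu.
Stage 2: 6 dBu is at or below the 14 dBu threshold — no compression; output 6 dBu.

6 dBu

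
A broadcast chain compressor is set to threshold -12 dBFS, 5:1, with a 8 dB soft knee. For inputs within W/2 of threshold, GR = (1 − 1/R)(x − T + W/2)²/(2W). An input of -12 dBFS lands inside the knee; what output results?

x − T + W/2 = -12 − (-12) + 4 = 4.
GR = (1 − 1/5) × 4² / 16 = 0.8 × 16 / 16 = 0.8 dB.
Output = -12 − 0.8 = -12.8 dBFS.

-12.8 dBFS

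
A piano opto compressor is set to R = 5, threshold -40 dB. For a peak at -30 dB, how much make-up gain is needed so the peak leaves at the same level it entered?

8 dB

Without make-up, output = threshold + overshoot/5 = -40 + 2 = -38 dB.
Gap to target: 8 dB.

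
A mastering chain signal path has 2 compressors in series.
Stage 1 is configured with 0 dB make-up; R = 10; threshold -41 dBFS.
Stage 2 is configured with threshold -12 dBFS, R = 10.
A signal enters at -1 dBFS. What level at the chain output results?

Stage 1: overshoot 40 dB → 40/10 = 4 dB → -37 dBFS.
Stage 2: -37 dBFS is at or below the -12 dBFS threshold — no compression; output -37 dBFS.

-37 dBFS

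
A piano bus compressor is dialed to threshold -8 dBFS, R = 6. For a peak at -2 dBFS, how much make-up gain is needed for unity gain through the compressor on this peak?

5 dB

The peak compresses to -8 + 6/6 = -7 dBFS.
To reach -2 dBFS requires -2 − (-7) = 5 dB of make-up.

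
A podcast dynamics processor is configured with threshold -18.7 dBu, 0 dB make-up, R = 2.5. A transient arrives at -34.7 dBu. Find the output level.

-34.7 dBu is 16 dB below the -18.7 dBu threshold, so no gain reduction is applied.
Output = input = -34.7 dBu.

-34.7 dBu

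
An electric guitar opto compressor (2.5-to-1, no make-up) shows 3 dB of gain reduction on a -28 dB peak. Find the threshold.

-33 dB

Gain reduction = -28 − (-31) = 3 dB; output overshoot = GR / (R − 1) = 3 / 1.5 = 2 dB.
Threshold = output − output overshoot = -31 − 2 = -33 dB.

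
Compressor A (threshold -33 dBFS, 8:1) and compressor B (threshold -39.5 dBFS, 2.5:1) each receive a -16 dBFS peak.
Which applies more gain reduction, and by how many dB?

A: 17 dB over, compressed to 2.125 dB over, so 14.875 dB of GR.
B: 23.5 dB over, compressed to 9.4 dB over, so 14.1 dB of GR.
A applies 0.775 dB more gain reduction.

A, by 0.775 dB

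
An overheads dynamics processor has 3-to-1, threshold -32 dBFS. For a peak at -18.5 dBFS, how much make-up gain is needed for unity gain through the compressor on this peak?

Overshoot 13.5 dB → 13.5/3 = 4.5 dB after compression, so the compressed level is -32 + 4.5 = -27.5 dBFS.
Make-up = target − compressed = -18.5 − (-27.5) = 9 dB.

9 dB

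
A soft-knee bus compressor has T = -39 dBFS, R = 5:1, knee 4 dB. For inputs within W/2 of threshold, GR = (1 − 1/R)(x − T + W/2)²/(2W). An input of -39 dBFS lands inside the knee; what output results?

x − T + W/2 = -39 − (-39) + 2 = 2.
GR = (1 − 1/5) × 2² / 8 = 0.8 × 4 / 8 = 0.4 dB.
Output = -39 − 0.4 = -39.4 dBFS.

-39.4 dBFS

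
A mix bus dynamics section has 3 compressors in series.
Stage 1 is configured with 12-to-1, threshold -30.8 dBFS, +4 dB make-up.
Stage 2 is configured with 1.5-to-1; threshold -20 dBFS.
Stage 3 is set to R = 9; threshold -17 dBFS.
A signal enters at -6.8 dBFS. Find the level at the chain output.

Stage 1: 24 dB above -30.8 dBFS, reduced 12:1 to 2 dB above → -28.8 dBFS; +4 dB make-up → -24.8 dBFS.
Stage 2: -24.8 dBFS is at or below the -20 dBFS threshold — no compression; output -24.8 dBFS.
Stage 3: -24.8 dBFS is at or below the -17 dBFS threshold — no compression; output -24.8 dBFS.

-24.8 dBFS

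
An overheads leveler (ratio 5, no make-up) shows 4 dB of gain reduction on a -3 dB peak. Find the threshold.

Gain reduction = -3 − (-7) = 4 dB; output overshoot = GR / (R − 1) = 4 / 4 = 1 dB.
Threshold = output − output overshoot = -7 − 1 = -8 dB.

-8 dB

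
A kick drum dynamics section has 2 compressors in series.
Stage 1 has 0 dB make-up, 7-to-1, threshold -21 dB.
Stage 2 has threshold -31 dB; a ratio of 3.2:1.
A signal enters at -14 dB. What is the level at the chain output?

Stage 1: -14 dB is 7 dB over -21 dB; at 7:1 that becomes 1 dB over, giving -20 dB.
Stage 2: -20 dB is 11 dB over -31 dB; at 3.2:1 that becomes 3.4375 dB over, giving -27.5625 dB.

-27.5625 dB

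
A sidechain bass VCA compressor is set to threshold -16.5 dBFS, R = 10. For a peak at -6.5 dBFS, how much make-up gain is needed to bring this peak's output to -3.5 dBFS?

12 dB

Without make-up, output = threshold + overshoot/10 = -16.5 + 1 = -15.5 dBFS.
Gap to target: 12 dB.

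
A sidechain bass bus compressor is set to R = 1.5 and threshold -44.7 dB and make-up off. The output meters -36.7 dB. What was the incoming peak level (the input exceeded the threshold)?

That's 8 dB above the -44.7 dB threshold.
Undo the ratio: input overshoot = 8 × 1.5 = 12 dB, giving input = -32.7 dB.

-32.7 dB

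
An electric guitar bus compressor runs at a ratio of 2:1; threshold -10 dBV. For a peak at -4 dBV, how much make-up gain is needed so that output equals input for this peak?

3 dB

The peak compresses to -10 + 6/2 = -7 dBV.
To reach -4 dBV requires -4 − (-7) = 3 dB of make-up.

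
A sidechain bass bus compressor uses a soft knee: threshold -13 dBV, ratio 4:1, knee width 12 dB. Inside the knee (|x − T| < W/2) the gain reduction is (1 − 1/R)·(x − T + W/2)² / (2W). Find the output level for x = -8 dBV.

x − T + W/2 = -8 − (-13) + 6 = 11.
GR = (1 − 1/4) × 11² / 24 = 0.75 × 121 / 24 = 3.78125 dB.
Output = -8 − 3.78125 = -11.78125 dBV.

-11.78125 dBV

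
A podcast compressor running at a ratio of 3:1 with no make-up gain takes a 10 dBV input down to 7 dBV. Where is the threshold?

Gain reduction = 10 − 7 = 3 dB; output overshoot = GR / (R − 1) = 3 / 2 = 1.5 dB.
Threshold = output − output overshoot = 7 − 1.5 = 5.5 dBV.

5.5 dBV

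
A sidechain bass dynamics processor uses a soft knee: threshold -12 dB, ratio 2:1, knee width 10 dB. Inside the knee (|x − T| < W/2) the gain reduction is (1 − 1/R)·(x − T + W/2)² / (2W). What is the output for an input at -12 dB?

-12.625 dB

x − T + W/2 = -12 − (-12) + 5 = 5.
GR = (1 − 1/2) × 5² / 20 = 0.5 × 25 / 20 = 0.625 dB.
Output = -12 − 0.625 = -12.625 dB.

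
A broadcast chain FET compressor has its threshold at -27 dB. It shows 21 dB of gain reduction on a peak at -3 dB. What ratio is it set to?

Input overshoot = -3 − (-27) = 24 dB.
Output overshoot = 24 − 21 = 3 dB.
Ratio = input overshoot / output overshoot = 24 / 3 = 8.

8:1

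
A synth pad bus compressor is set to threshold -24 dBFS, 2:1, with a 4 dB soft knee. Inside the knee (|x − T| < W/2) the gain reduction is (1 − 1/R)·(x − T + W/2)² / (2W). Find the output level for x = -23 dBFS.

-23.5625 dBFS

x − T + W/2 = -23 − (-24) + 2 = 3.
GR = (1 − 1/2) × 3² / 8 = 0.5 × 9 / 8 = 0.5625 dB.
Output = -23 − 0.5625 = -23.5625 dBFS.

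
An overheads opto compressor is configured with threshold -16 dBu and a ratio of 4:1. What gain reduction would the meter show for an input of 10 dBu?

The signal is 26 dB above threshold.
A 4:1 ratio leaves 6.5 dB of that excess.
So the signal is attenuated by 26 − 6.5 = 19.5 dB.

19.5 dB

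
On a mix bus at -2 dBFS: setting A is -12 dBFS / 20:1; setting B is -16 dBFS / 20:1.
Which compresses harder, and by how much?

A: overshoot 10 dB → output overshoot 0.5 dB → GR 9.5 dB.
B: overshoot 14 dB → output overshoot 0.7 dB → GR 13.3 dB.
B applies 3.8 dB more gain reduction.

B, by 3.8 dB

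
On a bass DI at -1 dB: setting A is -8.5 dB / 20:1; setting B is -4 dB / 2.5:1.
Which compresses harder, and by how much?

A, by 5.325 dB

A: 7.5 dB over, compressed to 0.375 dB over, so 7.125 dB of GR.
B: 3 dB over, compressed to 1.2 dB over, so 1.8 dB of GR.
A reduces 5.325 dB more.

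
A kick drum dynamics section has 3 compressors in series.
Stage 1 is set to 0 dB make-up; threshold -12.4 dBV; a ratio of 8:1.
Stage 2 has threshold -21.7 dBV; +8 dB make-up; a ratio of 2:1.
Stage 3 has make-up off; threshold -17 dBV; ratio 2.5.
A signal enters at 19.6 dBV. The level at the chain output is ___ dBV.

Stage 1: 19.6 dBV is 32 dB over -12.4 dBV; at 8:1 that becomes 4 dB over, giving -8.4 dBV.
Stage 2: -8.4 dBV is 13.3 dB over -21.7 dBV; at 2:1 that becomes 6.65 dB over, giving -15.05 dBV; +8 dB make-up → -7.05 dBV.
Stage 3: 9.95 dB above -17 dBV, reduced 2.5:1 to 3.98 dB above → -13.02 dBV.

-13.02 dBV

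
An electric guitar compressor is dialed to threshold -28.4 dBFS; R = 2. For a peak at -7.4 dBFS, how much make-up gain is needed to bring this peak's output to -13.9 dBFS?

4 dB

Without make-up, output = threshold + overshoot/2 = -28.4 + 10.5 = -17.9 dBFS.
Gap to target: 4 dB.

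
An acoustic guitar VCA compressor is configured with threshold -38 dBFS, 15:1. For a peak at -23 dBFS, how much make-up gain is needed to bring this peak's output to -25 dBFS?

Overshoot 15 dB → 15/15 = 1 dB after compression, so the compressed level is -38 + 1 = -37 dBFS.
Make-up = target − compressed = -25 − (-37) = 12 dB.

12 dB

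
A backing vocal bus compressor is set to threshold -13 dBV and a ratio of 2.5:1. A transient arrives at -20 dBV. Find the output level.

-20 dBV

-20 dBV is 7 dB below the -13 dBV threshold, so no gain reduction is applied.
Output = input = -20 dBV.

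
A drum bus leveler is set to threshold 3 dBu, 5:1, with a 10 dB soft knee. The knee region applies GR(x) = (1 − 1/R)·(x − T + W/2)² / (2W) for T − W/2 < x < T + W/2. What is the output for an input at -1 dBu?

-1.04 dBu

x − T + W/2 = -1 − 3 + 5 = 1.
GR = (1 − 1/5) × 1² / 20 = 0.8 × 1 / 20 = 0.04 dB.
Output = -1 − 0.04 = -1.04 dBu.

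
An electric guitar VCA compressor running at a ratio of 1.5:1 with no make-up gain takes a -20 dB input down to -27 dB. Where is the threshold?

-41 dB

Input is 21 dB above T (since output overshoot × R = input overshoot: (-27 − T)·1.5 = -20 − T gives T = -41 dB).
Check: -41 + (-20 − (-41))/1.5 = -41 + 14 = -27 dB. ✓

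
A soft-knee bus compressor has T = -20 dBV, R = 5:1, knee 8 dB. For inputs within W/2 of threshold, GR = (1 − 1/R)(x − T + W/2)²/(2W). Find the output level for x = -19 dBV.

x − T + W/2 = -19 − (-20) + 4 = 5.
GR = (1 − 1/5) × 5² / 16 = 0.8 × 25 / 16 = 1.25 dB.
Output = -19 − 1.25 = -20.25 dBV.

-20.25 dBV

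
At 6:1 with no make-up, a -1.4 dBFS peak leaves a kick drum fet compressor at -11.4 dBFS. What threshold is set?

-13.4 dBFS

Gain reduction = -1.4 − (-11.4) = 10 dB; output overshoot = GR / (R − 1) = 10 / 5 = 2 dB.
Threshold = output − output overshoot = -11.4 − 2 = -13.4 dBFS.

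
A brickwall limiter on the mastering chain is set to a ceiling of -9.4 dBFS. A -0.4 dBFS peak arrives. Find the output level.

A brickwall limiter is an ∞:1 compressor: any input above the ceiling is clamped to -9.4 dBFS.

-9.4 dBFS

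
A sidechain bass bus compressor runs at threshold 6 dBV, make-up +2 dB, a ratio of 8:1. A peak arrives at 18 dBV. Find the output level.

18 dBV sits 12 dB over threshold.
At 8:1 the overshoot is divided by 8, leaving 1.5 dB above threshold.
That puts the output at 7.5 dBV; make-up adds 2 dB, giving 9.5 dBV.

9.5 dBV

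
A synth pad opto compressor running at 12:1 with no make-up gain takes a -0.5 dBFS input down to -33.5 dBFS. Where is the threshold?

-36.5 dBFS

Gain reduction = -0.5 − (-33.5) = 33 dB; output overshoot = GR / (R − 1) = 33 / 11 = 3 dB.
Threshold = output − output overshoot = -33.5 − 3 = -36.5 dBFS.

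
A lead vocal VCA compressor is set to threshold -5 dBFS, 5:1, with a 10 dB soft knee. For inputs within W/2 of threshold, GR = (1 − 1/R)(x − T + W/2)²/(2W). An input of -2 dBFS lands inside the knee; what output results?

x − T + W/2 = -2 − (-5) + 5 = 8.
GR = (1 − 1/5) × 8² / 20 = 0.8 × 64 / 20 = 2.56 dB.
Output = -2 − 2.56 = -4.56 dBFS.

-4.56 dBFS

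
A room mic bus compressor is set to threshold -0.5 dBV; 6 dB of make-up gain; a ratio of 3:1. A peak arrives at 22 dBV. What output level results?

Overshoot: 22 − (-0.5) = 22.5 dB.
The 22.5 dB excess becomes 7.5 dB after 3:1 reduction.
Output = -0.5 + 7.5 = 7 dBV; make-up adds 6 dB, giving 13 dBV.

13 dBV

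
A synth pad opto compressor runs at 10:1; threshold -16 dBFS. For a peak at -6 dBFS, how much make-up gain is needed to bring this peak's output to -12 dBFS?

3 dB

Without make-up, output = threshold + overshoot/10 = -16 + 1 = -15 dBFS.
Gap to target: 3 dB.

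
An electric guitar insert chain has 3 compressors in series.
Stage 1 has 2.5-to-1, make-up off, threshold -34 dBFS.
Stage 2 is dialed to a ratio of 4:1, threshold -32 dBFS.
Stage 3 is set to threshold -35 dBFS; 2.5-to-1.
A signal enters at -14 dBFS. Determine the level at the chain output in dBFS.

Stage 1: overshoot 20 dB → 20/2.5 = 8 dB → -26 dBFS.
Stage 2: -26 dBFS is 6 dB over -32 dBFS; at 4:1 that becomes 1.5 dB over, giving -30.5 dBFS.
Stage 3: -30.5 dBFS is 4.5 dB over -35 dBFS; at 2.5:1 that becomes 1.8 dB over, giving -33.2 dBFS.

-33.2 dBFS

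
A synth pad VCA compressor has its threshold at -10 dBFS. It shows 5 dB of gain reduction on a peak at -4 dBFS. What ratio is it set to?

6:1

Input overshoot = -4 − (-10) = 6 dB.
Output overshoot = 6 − 5 = 1 dB.
Ratio = input overshoot / output overshoot = 6 / 1 = 6.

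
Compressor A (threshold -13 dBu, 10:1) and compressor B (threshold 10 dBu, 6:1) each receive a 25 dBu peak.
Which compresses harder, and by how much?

A, by 21.7 dB

A: 38 dB over, compressed to 3.8 dB over, so 34.2 dB of GR.
B: 15 dB over, compressed to 2.5 dB over, so 12.5 dB of GR.
Difference: 21.7 dB in favour of A.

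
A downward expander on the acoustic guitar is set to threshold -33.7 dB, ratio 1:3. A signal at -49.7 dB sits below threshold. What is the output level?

-81.7 dB

Undershoot = (-33.7) − (-49.7) = 16 dB.
At 1:3, that expands to 48 dB under threshold.
Output = -33.7 − 48 = -81.7 dB.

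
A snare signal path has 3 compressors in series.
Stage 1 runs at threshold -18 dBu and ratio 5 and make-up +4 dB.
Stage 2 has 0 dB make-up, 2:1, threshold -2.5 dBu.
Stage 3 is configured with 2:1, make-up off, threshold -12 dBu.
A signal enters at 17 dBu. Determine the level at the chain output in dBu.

-9.5 dBu

Stage 1: 17 dBu is 35 dB over -18 dBu; at 5:1 that becomes 7 dB over, giving -11 dBu; +4 dB make-up → -7 dBu.
Stage 2: below threshold (-7 ≤ -2.5); passes unchanged; output -7 dBu.
Stage 3: overshoot 5 dB → 5/2 = 2.5 dB → -9.5 dBu.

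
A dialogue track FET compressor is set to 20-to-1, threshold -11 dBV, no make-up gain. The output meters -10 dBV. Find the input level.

9 dBV

That's 1 dB above the -11 dBV threshold.
Undo the ratio: input overshoot = 1 × 20 = 20 dB, giving input = 9 dBV.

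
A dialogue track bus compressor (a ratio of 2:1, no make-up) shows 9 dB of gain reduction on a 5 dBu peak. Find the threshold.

Gain reduction = 5 − (-4) = 9 dB; output overshoot = GR / (R − 1) = 9 / 1 = 9 dB.
Threshold = output − output overshoot = -4 − 9 = -13 dBu.

-13 dBu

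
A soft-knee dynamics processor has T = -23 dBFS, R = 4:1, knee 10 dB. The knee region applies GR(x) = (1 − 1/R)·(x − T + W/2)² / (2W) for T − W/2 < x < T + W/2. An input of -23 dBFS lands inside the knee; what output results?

-23.9375 dBFS

x − T + W/2 = -23 − (-23) + 5 = 5.
GR = (1 − 1/4) × 5² / 20 = 0.75 × 25 / 20 = 0.9375 dB.
Output = -23 − 0.9375 = -23.9375 dBFS.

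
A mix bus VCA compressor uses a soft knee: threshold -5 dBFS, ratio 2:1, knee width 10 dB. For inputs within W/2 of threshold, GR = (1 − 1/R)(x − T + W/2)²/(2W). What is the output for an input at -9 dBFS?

x − T + W/2 = -9 − (-5) + 5 = 1.
GR = (1 − 1/2) × 1² / 20 = 0.5 × 1 / 20 = 0.025 dB.
Output = -9 − 0.025 = -9.025 dBFS.

-9.025 dBFS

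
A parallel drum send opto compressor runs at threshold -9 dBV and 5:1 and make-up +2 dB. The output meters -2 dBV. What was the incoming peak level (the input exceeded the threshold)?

Remove make-up: -2 − 2 = -4 dBV.
That's 5 dB above the -9 dBV threshold.
Undo the ratio: input overshoot = 5 × 5 = 25 dB, giving input = 16 dBV.

16 dBV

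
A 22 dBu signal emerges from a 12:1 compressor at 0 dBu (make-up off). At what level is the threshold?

-2 dBu

Input is 24 dB above T (since output overshoot × R = input overshoot: (0 − T)·12 = 22 − T gives T = -2 dBu).
Check: -2 + (22 − (-2))/12 = -2 + 2 = 0 dBu. ✓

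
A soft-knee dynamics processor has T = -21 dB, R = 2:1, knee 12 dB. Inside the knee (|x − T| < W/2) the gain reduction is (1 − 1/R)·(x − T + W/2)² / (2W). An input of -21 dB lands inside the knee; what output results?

x − T + W/2 = -21 − (-21) + 6 = 6.
GR = (1 − 1/2) × 6² / 24 = 0.5 × 36 / 24 = 0.75 dB.
Output = -21 − 0.75 = -21.75 dB.

-21.75 dB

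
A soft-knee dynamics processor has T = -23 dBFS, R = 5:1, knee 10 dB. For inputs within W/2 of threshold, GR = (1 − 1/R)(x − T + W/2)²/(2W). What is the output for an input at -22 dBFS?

-23.44 dBFS

x − T + W/2 = -22 − (-23) + 5 = 6.
GR = (1 − 1/5) × 6² / 20 = 0.8 × 36 / 20 = 1.44 dB.
Output = -22 − 1.44 = -23.44 dBFS.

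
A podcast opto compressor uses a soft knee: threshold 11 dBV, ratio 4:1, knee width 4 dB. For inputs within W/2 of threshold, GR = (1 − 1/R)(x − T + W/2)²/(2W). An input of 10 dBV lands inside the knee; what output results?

9.90625 dBV

x − T + W/2 = 10 − 11 + 2 = 1.
GR = (1 − 1/4) × 1² / 8 = 0.75 × 1 / 8 = 0.09375 dB.
Output = 10 − 0.09375 = 9.90625 dBV.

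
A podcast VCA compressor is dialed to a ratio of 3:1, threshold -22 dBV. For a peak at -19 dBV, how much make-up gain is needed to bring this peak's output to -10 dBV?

11 dB

The peak compresses to -22 + 3/3 = -21 dBV.
To reach -10 dBV requires -10 − (-21) = 11 dB of make-up.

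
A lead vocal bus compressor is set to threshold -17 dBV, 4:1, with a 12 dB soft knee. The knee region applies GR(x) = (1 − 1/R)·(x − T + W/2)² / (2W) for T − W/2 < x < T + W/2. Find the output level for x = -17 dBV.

x − T + W/2 = -17 − (-17) + 6 = 6.
GR = (1 − 1/4) × 6² / 24 = 0.75 × 36 / 24 = 1.125 dB.
Output = -17 − 1.125 = -18.125 dBV.

-18.125 dBV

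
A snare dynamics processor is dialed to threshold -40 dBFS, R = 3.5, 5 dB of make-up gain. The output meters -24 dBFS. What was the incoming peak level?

-1.5 dBFS

Remove make-up: -24 − 5 = -29 dBFS.
That's 11 dB above the -40 dBFS threshold.
Before 3.5:1 compression the overshoot was 11 × 3.5 = 38.5 dB, so input = -40 + 38.5 = -1.5 dBFS.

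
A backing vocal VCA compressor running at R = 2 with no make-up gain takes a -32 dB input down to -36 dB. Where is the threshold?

-40 dB

Input is 8 dB above T (since output overshoot × R = input overshoot: (-36 − T)·2 = -32 − T gives T = -40 dB).
Check: -40 + (-32 − (-40))/2 = -40 + 4 = -36 dB. ✓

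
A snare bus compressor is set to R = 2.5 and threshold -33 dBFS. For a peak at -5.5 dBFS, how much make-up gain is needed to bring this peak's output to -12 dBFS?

The peak compresses to -33 + 27.5/2.5 = -22 dBFS.
To reach -12 dBFS requires -12 − (-22) = 10 dB of make-up.

10 dB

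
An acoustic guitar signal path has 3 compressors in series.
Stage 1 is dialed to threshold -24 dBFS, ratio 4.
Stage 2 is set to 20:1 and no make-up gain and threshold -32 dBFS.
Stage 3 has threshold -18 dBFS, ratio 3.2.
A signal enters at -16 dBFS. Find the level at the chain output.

-31.5 dBFS

Stage 1: -16 dBFS is 8 dB over -24 dBFS; at 4:1 that becomes 2 dB over, giving -22 dBFS.
Stage 2: overshoot 10 dB → 10/20 = 0.5 dB → -31.5 dBFS.
Stage 3: -31.5 dBFS is at or below the -18 dBFS threshold — no compression; output -31.5 dBFS.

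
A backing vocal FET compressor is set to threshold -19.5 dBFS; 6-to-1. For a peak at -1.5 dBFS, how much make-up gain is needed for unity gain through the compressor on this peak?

15 dB

Without make-up, output = threshold + overshoot/6 = -19.5 + 3 = -16.5 dBFS.
Gap to target: 15 dB.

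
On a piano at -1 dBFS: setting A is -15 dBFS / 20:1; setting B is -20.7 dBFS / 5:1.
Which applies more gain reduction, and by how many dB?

A: GR = 14 − 14/20 = 13.3 dB.
B: GR = 19.7 − 19.7/5 = 15.76 dB.
B applies 2.46 dB more gain reduction.

B, by 2.46 dB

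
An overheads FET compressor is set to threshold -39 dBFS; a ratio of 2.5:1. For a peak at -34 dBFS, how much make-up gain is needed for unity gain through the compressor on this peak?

3 dB

Overshoot 5 dB → 5/2.5 = 2 dB after compression, so the compressed level is -39 + 2 = -37 dBFS.
Make-up = target − compressed = -34 − (-37) = 3 dB.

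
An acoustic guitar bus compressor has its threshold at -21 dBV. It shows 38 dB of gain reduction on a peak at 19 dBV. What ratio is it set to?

20:1

Input overshoot = 19 − (-21) = 40 dB.
Output overshoot = 40 − 38 = 2 dB.
Ratio = input overshoot / output overshoot = 40 / 2 = 20.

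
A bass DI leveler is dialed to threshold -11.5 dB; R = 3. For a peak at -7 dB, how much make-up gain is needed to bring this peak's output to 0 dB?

The peak compresses to -11.5 + 4.5/3 = -10 dB.
To reach 0 dB requires 0 − (-10) = 10 dB of make-up.

10 dB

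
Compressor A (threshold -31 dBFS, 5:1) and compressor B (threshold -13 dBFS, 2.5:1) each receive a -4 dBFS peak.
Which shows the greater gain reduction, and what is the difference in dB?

A, by 16.2 dB

A: 27 dB over, compressed to 5.4 dB over, so 21.6 dB of GR.
B: 9 dB over, compressed to 3.6 dB over, so 5.4 dB of GR.
A applies 16.2 dB more gain reduction.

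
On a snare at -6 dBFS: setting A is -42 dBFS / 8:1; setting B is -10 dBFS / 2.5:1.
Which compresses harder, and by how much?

A: 36 dB over, compressed to 4.5 dB over, so 31.5 dB of GR.
B: 4 dB over, compressed to 1.6 dB over, so 2.4 dB of GR.
A applies 29.1 dB more gain reduction.

A, by 29.1 dB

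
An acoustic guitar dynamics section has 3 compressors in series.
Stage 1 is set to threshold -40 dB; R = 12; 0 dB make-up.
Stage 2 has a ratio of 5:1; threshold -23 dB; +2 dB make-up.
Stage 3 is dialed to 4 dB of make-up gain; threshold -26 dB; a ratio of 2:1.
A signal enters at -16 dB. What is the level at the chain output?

-32 dB

Stage 1: 24 dB above -40 dB, reduced 12:1 to 2 dB above → -38 dB.
Stage 2: below threshold (-38 ≤ -23); passes unchanged; make-up brings it to -36 dB.
Stage 3: -36 dB ≤ -26 dB, so stage 3 doesn't engage; make-up brings it to -32 dB.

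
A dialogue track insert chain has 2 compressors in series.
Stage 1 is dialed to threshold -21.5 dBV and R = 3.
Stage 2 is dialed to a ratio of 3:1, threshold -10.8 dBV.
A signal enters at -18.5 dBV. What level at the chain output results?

-20.5 dBV

Stage 1: overshoot 3 dB → 3/3 = 1 dB → -20.5 dBV.
Stage 2: below threshold (-20.5 ≤ -10.8); passes unchanged; output -20.5 dBV.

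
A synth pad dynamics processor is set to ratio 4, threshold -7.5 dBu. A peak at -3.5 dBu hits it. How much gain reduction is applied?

The signal is 4 dB above threshold.
At 4:1, output sits 4/4 = 1 dB above threshold.
GR = overshoot in − overshoot out = 4 − 1 = 3 dB.

3 dB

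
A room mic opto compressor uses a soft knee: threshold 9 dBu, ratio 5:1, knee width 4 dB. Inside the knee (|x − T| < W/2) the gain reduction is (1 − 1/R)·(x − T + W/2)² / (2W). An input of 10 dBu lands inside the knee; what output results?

x − T + W/2 = 10 − 9 + 2 = 3.
GR = (1 − 1/5) × 3² / 8 = 0.8 × 9 / 8 = 0.9 dB.
Output = 10 − 0.9 = 9.1 dBu.

9.1 dBu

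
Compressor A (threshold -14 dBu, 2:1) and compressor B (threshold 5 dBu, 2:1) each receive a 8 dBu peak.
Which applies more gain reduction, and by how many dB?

A: GR = 22 − 22/2 = 11 dB.
B: GR = 3 − 3/2 = 1.5 dB.
Difference: 9.5 dB in favour of A.

A, by 9.5 dB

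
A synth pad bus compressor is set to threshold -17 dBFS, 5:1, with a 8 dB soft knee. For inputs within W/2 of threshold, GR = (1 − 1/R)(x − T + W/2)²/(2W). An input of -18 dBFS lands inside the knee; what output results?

-18.45 dBFS

x − T + W/2 = -18 − (-17) + 4 = 3.
GR = (1 − 1/5) × 3² / 16 = 0.8 × 9 / 16 = 0.45 dB.
Output = -18 − 0.45 = -18.45 dBFS.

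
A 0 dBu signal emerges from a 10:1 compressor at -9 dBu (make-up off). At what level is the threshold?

Input is 10 dB above T (since output overshoot × R = input overshoot: (-9 − T)·10 = 0 − T gives T = -10 dBu).
Check: -10 + (0 − (-10))/10 = -10 + 1 = -9 dBu. ✓

-10 dBu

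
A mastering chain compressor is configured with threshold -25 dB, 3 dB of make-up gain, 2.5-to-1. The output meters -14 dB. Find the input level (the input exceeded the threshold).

Remove make-up: -14 − 3 = -17 dB.
The compressed level sits -17 − (-25) = 8 dB over threshold.
Undo the ratio: input overshoot = 8 × 2.5 = 20 dB, giving input = -5 dB.

-5 dB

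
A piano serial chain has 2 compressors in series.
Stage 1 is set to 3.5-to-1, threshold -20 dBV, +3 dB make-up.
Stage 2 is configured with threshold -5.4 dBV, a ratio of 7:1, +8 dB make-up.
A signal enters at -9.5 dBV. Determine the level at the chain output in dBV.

-6 dBV

Stage 1: overshoot 10.5 dB → 10.5/3.5 = 3 dB → -17 dBV; +3 dB make-up → -14 dBV.
Stage 2: -14 dBV is at or below the -5.4 dBV threshold — no compression; make-up brings it to -6 dBV.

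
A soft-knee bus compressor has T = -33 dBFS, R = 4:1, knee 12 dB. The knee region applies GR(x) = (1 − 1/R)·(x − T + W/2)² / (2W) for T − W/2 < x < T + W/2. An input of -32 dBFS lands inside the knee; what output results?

x − T + W/2 = -32 − (-33) + 6 = 7.
GR = (1 − 1/4) × 7² / 24 = 0.75 × 49 / 24 = 1.53125 dB.
Output = -32 − 1.53125 = -33.53125 dBFS.

-33.53125 dBFS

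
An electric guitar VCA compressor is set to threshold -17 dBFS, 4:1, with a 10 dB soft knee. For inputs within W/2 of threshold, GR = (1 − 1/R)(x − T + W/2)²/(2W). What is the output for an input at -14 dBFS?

-16.4 dBFS

x − T + W/2 = -14 − (-17) + 5 = 8.
GR = (1 − 1/4) × 8² / 20 = 0.75 × 64 / 20 = 2.4 dB.
Output = -14 − 2.4 = -16.4 dBFS.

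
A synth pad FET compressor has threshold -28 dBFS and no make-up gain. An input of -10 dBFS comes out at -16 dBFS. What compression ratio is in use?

1.5:1

Input overshoot = -10 − (-28) = 18 dB; output overshoot = -16 − (-28) = 12 dB.
Ratio = 18 / 12 = 1.5.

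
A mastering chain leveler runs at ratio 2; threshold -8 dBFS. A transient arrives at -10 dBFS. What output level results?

-10 dBFS is 2 dB below the -8 dBFS threshold, so no gain reduction is applied.
Output = input = -10 dBFS.

-10 dBFS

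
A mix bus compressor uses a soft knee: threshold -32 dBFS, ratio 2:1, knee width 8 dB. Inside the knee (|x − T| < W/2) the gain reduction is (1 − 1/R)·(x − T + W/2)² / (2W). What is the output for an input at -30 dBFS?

x − T + W/2 = -30 − (-32) + 4 = 6.
GR = (1 − 1/2) × 6² / 16 = 0.5 × 36 / 16 = 1.125 dB.
Output = -30 − 1.125 = -31.125 dBFS.

-31.125 dBFS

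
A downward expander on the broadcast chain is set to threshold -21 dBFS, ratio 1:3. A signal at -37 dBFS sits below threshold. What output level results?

Undershoot = (-21) − (-37) = 16 dB.
At 1:3, that expands to 48 dB under threshold.
Output = -21 − 48 = -69 dBFS.

-69 dBFS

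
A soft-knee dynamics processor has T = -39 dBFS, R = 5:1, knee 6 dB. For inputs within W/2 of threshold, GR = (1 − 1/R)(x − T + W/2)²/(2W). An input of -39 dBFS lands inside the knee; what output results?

x − T + W/2 = -39 − (-39) + 3 = 3.
GR = (1 − 1/5) × 3² / 12 = 0.8 × 9 / 12 = 0.6 dB.
Output = -39 − 0.6 = -39.6 dBFS.

-39.6 dBFS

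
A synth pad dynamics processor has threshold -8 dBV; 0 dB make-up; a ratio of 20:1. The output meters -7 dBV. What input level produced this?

12 dBV

That's 1 dB above the -8 dBV threshold.
Before 20:1 compression the overshoot was 1 × 20 = 20 dB, so input = -8 + 20 = 12 dBV.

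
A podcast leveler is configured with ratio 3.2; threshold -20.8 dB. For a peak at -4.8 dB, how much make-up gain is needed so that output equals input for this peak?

The peak compresses to -20.8 + 16/3.2 = -15.8 dB.
To reach -4.8 dB requires -4.8 − (-15.8) = 11 dB of make-up.

11 dB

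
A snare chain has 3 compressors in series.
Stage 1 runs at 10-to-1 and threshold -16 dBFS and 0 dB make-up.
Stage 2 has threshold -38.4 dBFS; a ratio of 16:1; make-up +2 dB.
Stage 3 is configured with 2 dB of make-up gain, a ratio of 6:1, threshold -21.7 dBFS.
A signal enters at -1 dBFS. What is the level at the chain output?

Stage 1: 15 dB above -16 dBFS, reduced 10:1 to 1.5 dB above → -14.5 dBFS.
Stage 2: 23.9 dB above -38.4 dBFS, reduced 16:1 to 1.49375 dB above → -36.90625 dBFS; +2 dB make-up → -34.90625 dBFS.
Stage 3: -34.90625 dBFS ≤ -21.7 dBFS, so stage 3 doesn't engage; make-up brings it to -32.90625 dBFS.

-32.90625 dBFS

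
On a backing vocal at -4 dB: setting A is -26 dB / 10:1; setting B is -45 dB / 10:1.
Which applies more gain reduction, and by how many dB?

A: 22 dB over, compressed to 2.2 dB over, so 19.8 dB of GR.
B: 41 dB over, compressed to 4.1 dB over, so 36.9 dB of GR.
Difference: 17.1 dB in favour of B.

B, by 17.1 dB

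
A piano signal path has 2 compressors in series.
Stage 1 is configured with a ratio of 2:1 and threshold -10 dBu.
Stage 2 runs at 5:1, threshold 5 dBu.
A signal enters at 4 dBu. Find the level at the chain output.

Stage 1: 4 dBu is 14 dB over -10 dBu; at 2:1 that becomes 7 dB over, giving -3 dBu.
Stage 2: -3 dBu ≤ 5 dBu, so stage 2 doesn't engage; output -3 dBu.

-3 dBu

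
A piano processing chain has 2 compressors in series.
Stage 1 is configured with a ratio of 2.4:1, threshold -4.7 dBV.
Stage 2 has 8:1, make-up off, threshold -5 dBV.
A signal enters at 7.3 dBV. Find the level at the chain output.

Stage 1: 12 dB above -4.7 dBV, reduced 2.4:1 to 5 dB above → 0.3 dBV.
Stage 2: 5.3 dB above -5 dBV, reduced 8:1 to 0.6625 dB above → -4.3375 dBV.

-4.3375 dBV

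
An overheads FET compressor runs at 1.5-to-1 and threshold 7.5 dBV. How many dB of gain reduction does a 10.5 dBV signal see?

1 dB

Overshoot = 10.5 − 7.5 = 3 dB.
At 1.5:1, output sits 3/1.5 = 2 dB above threshold.
GR = overshoot in − overshoot out = 3 − 2 = 1 dB.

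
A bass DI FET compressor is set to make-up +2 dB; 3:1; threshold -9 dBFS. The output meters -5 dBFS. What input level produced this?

-3 dBFS

Stripping the +2 dB make-up gives -7 dBFS at the gain stage.
The compressed level sits -7 − (-9) = 2 dB over threshold.
Undo the ratio: input overshoot = 2 × 3 = 6 dB, giving input = -3 dBFS.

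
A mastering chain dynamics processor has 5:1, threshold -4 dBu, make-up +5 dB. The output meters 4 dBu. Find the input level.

Before make-up, the level was 4 − 5 = -1 dBu.
That's 3 dB above the -4 dBu threshold.
Before 5:1 compression the overshoot was 3 × 5 = 15 dB, so input = -4 + 15 = 11 dBu.

11 dBu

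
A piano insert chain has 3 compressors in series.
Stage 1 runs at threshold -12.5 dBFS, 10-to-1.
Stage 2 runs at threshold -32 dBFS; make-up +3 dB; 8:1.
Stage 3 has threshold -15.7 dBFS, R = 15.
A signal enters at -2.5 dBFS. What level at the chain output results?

Stage 1: -2.5 dBFS is 10 dB over -12.5 dBFS; at 10:1 that becomes 1 dB over, giving -11.5 dBFS.
Stage 2: overshoot 20.5 dB → 20.5/8 = 2.5625 dB → -29.4375 dBFS; +3 dB make-up → -26.4375 dBFS.
Stage 3: below threshold (-26.4375 ≤ -15.7); passes unchanged; output -26.4375 dBFS.

-26.4375 dBFS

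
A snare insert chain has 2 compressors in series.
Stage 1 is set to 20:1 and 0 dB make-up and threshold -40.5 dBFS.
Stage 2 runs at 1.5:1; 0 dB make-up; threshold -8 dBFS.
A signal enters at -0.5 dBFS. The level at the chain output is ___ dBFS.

-38.5 dBFS

Stage 1: 40 dB above -40.5 dBFS, reduced 20:1 to 2 dB above → -38.5 dBFS.
Stage 2: below threshold (-38.5 ≤ -8); passes unchanged; output -38.5 dBFS.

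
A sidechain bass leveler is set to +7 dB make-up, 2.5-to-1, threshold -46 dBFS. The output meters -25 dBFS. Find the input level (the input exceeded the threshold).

Remove make-up: -25 − 7 = -32 dBFS.
The compressed level sits -32 − (-46) = 14 dB over threshold.
Input overshoot = R × output overshoot = 35 dB → input = -46 + 35 = -11 dBFS.

-11 dBFS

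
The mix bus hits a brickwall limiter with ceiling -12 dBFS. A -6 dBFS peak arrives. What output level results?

-12 dBFS

The limiter clamps the peak to its -12 dBFS ceiling.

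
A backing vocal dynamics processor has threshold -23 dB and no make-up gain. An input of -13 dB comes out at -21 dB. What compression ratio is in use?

5:1

Input overshoot = -13 − (-23) = 10 dB; output overshoot = -21 − (-23) = 2 dB.
Ratio = 10 / 2 = 5.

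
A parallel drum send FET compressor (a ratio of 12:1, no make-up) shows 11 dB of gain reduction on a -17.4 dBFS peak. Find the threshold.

Let T be the threshold. Output overshoot = (input overshoot)/R, so -28.4 − T = (-17.4 − T)/12.
12·(-28.4 − T) = -17.4 − T → 11·T = -340.8 − (-17.4) = -323.4.
T = -323.4/11 = -29.4 dBFS.

-29.4 dBFS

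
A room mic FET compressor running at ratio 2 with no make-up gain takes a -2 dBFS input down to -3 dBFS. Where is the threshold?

Input is 2 dB above T (since output overshoot × R = input overshoot: (-3 − T)·2 = -2 − T gives T = -4 dBFS).
Check: -4 + (-2 − (-4))/2 = -4 + 1 = -3 dBFS. ✓

-4 dBFS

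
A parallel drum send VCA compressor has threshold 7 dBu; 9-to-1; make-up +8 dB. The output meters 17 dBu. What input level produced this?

Before make-up, the level was 17 − 8 = 9 dBu.
Post-compression overshoot = 9 − 7 = 2 dB.
Before 9:1 compression the overshoot was 2 × 9 = 18 dB, so input = 7 + 18 = 25 dBu.

25 dBu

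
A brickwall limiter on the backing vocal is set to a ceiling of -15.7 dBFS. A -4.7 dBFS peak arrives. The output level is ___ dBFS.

-15.7 dBFS

At ∞:1, everything above -15.7 dBFS is held at the ceiling.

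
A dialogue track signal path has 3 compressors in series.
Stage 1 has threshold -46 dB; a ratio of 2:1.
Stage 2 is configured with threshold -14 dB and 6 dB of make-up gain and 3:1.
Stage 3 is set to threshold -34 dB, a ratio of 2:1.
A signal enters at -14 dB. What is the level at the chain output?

-29 dB

Stage 1: overshoot 32 dB → 32/2 = 16 dB → -30 dB.
Stage 2: -30 dB is at or below the -14 dB threshold — no compression; make-up brings it to -24 dB.
Stage 3: -24 dB is 10 dB over -34 dB; at 2:1 that becomes 5 dB over, giving -29 dB.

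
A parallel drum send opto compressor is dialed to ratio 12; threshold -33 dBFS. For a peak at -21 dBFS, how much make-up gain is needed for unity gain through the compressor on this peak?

Without make-up, output = threshold + overshoot/12 = -33 + 1 = -32 dBFS.
Gap to target: 11 dB.

11 dB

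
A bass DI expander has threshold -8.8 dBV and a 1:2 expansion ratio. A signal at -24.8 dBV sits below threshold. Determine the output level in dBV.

-40.8 dBV

The input is 16 dB below the -8.8 dBV threshold.
A 1:2 expander multiplies undershoot by 2: 16 × 2 = 32 dB below threshold.
Output = -8.8 − 32 = -40.8 dBV.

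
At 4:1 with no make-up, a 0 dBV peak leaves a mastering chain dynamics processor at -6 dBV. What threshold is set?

Let T be the threshold. Output overshoot = (input overshoot)/R, so -6 − T = (0 − T)/4.
4·(-6 − T) = 0 − T → 3·T = -24 − 0 = -24.
T = -24/3 = -8 dBV.

-8 dBV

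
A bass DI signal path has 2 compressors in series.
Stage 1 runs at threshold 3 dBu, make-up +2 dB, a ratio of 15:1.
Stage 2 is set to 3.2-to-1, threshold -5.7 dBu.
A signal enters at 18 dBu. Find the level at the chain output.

-2.04375 dBu

Stage 1: overshoot 15 dB → 15/15 = 1 dB → 4 dBu; +2 dB make-up → 6 dBu.
Stage 2: overshoot 11.7 dB → 11.7/3.2 = 3.65625 dB → -2.04375 dBu.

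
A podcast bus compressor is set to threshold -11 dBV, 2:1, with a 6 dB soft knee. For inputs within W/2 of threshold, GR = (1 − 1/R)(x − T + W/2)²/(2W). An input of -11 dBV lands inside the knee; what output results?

-11.375 dBV

x − T + W/2 = -11 − (-11) + 3 = 3.
GR = (1 − 1/2) × 3² / 12 = 0.5 × 9 / 12 = 0.375 dB.
Output = -11 − 0.375 = -11.375 dBV.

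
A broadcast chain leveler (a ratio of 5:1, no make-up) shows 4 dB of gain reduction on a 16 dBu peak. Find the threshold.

11 dBu

Let T be the threshold. Output overshoot = (input overshoot)/R, so 12 − T = (16 − T)/5.
5·(12 − T) = 16 − T → 4·T = 60 − 16 = 44.
T = 44/4 = 11 dBu.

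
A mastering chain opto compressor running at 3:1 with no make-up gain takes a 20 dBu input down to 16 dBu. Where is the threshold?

Input is 6 dB above T (since output overshoot × R = input overshoot: (16 − T)·3 = 20 − T gives T = 14 dBu).
Check: 14 + (20 − 14)/3 = 14 + 2 = 16 dBu. ✓

14 dBu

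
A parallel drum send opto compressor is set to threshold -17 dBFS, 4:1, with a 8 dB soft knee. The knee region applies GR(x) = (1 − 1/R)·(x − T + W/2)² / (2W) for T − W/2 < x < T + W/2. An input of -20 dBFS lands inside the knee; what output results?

x − T + W/2 = -20 − (-17) + 4 = 1.
GR = (1 − 1/4) × 1² / 16 = 0.75 × 1 / 16 = 0.046875 dB.
Output = -20 − 0.046875 = -20.046875 dBFS.

-20.046875 dBFS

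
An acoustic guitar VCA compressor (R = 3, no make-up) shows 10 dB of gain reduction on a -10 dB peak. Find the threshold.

-25 dB

Input is 15 dB above T (since output overshoot × R = input overshoot: (-20 − T)·3 = -10 − T gives T = -25 dB).
Check: -25 + (-10 − (-25))/3 = -25 + 5 = -20 dB. ✓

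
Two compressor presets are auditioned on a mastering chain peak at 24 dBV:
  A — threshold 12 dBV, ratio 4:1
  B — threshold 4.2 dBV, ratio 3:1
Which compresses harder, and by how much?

A: 12 dB over, compressed to 3 dB over, so 9 dB of GR.
B: 19.8 dB over, compressed to 6.6 dB over, so 13.2 dB of GR.
Difference: 4.2 dB in favour of B.

B, by 4.2 dB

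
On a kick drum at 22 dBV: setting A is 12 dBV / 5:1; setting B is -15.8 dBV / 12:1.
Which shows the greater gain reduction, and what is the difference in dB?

A: overshoot 10 dB → output overshoot 2 dB → GR 8 dB.
B: overshoot 37.8 dB → output overshoot 3.15 dB → GR 34.65 dB.
B reduces 26.65 dB more.

B, by 26.65 dB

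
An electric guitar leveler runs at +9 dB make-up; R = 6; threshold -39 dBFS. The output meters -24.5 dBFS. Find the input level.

Remove make-up: -24.5 − 9 = -33.5 dBFS.
Post-compression overshoot = -33.5 − (-39) = 5.5 dB.
Input overshoot = R × output overshoot = 33 dB → input = -39 + 33 = -6 dBFS.

-6 dBFS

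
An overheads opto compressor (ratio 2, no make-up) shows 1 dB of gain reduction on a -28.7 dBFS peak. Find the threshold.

-30.7 dBFS

Input is 2 dB above T (since output overshoot × R = input overshoot: (-29.7 − T)·2 = -28.7 − T gives T = -30.7 dBFS).
Check: -30.7 + (-28.7 − (-30.7))/2 = -30.7 + 1 = -29.7 dBFS. ✓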